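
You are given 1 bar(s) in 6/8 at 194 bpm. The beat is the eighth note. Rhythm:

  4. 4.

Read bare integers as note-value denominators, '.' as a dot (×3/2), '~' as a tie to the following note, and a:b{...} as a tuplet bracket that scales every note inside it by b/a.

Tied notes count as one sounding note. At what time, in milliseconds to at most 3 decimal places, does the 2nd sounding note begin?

1. 0.0ms @ 0 + 927.835ms (3)
2. 927.835ms @ 3 + 927.835ms (3)

note 2 onset = 3b = 927.835ms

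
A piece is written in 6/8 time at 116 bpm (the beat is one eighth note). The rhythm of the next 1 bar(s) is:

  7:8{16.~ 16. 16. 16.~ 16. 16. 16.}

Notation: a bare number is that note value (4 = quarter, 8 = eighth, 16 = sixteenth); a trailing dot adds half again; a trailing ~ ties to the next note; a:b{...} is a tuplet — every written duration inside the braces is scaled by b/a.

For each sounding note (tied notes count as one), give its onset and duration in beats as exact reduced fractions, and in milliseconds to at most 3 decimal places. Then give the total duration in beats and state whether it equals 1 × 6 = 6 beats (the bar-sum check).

1) 0.0ms=0b +886.7ms=12/7b
2) 886.7ms=12/7b +443.35ms=6/7b
3) 1330.049ms=18/7b +886.7ms=12/7b
4) 2216.749ms=30/7b +443.35ms=6/7b
5) 2660.099ms=36/7b +443.35ms=6/7b
Σ=6b of 6 (116bpm 6/8) — PASS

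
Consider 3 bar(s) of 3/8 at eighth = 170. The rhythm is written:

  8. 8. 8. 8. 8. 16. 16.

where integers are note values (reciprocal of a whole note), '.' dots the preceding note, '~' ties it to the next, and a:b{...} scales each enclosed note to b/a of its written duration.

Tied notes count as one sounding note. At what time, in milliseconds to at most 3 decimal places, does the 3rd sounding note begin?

1. 0.0ms @ 0 + 529.412ms (3/2)
2. 529.412ms @ 3/2 + 529.412ms (3/2)
3. 1058.824ms @ 3 + 529.412ms (3/2)
4. 1588.235ms @ 9/2 + 529.412ms (3/2)
5. 2117.647ms @ 6 + 529.412ms (3/2)
6. 2647.059ms @ 15/2 + 264.706ms (3/4)
7. 2911.765ms @ 33/4 + 264.706ms (3/4)

note 3 onset = 3b = 1058.824ms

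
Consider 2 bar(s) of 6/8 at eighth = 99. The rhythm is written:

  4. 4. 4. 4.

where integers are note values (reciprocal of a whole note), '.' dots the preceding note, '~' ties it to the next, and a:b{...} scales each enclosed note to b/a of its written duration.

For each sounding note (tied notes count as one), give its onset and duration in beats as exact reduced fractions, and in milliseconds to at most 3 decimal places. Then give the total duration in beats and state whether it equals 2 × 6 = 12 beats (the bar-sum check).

1) 0.0ms=0b +1818.182ms=3b
2) 1818.182ms=3b +1818.182ms=3b
3) 3636.364ms=6b +1818.182ms=3b
4) 5454.545ms=9b +1818.182ms=3b
Σ=12b of 12 (99bpm 6/8) — PASS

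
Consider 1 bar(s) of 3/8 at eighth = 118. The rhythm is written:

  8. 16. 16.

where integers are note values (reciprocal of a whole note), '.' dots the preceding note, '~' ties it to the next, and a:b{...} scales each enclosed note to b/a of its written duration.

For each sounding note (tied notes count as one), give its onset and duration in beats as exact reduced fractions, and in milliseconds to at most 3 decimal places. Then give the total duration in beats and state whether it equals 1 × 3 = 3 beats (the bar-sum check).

1) 0.0ms=0b +762.712ms=3/2b
2) 762.712ms=3/2b +381.356ms=3/4b
3) 1144.068ms=9/4b +381.356ms=3/4b
Σ=3b of 3 (118bpm 3/8) — PASS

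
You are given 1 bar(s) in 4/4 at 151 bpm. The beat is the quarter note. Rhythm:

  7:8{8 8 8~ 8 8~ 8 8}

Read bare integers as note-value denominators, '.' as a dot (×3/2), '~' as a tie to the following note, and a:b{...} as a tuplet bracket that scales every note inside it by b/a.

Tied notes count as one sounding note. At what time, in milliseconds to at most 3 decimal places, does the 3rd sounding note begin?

1. 0.0ms @ 0 + 227.058ms (4/7)
2. 227.058ms @ 4/7 + 227.058ms (4/7)
3. 454.115ms @ 8/7 + 454.115ms (8/7)
4. 908.231ms @ 16/7 + 454.115ms (8/7)
5. 1362.346ms @ 24/7 + 227.058ms (4/7)

note 3 onset = 8/7b = 454.115ms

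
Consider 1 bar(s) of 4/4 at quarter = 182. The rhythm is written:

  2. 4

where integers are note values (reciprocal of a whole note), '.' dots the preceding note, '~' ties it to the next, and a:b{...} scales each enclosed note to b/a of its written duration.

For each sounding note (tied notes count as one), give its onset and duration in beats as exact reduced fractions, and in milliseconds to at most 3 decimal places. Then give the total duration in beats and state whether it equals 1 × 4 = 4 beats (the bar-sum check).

1) 0.0ms=0b +989.011ms=3b
2) 989.011ms=3b +329.67ms=1b
Σ=4b of 4 (182bpm 4/4) — PASS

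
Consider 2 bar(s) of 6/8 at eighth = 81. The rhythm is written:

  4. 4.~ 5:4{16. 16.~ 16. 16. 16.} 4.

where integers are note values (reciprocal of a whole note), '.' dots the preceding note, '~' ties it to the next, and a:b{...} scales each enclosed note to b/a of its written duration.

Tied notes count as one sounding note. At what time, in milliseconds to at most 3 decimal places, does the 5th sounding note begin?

note 5 onset = 42/5b = 6222.222ms

1. 0.0ms @ 0 + 2222.222ms (3)
2. 2222.222ms @ 3 + 2666.667ms (18/5)
3. 4888.889ms @ 33/5 + 888.889ms (6/5)
4. 5777.778ms @ 39/5 + 444.444ms (3/5)
5. 6222.222ms @ 42/5 + 444.444ms (3/5)
6. 6666.667ms @ 9 + 2222.222ms (3)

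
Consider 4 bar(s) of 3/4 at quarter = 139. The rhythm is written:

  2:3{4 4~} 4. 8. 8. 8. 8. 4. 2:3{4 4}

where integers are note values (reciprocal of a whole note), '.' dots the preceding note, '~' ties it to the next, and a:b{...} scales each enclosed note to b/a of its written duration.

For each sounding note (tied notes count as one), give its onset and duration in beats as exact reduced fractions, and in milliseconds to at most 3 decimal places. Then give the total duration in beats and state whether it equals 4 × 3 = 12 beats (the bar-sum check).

1) 0.0ms=0b +647.482ms=3/2b
2) 647.482ms=3/2b +1294.964ms=3b
3) 1942.446ms=9/2b +323.741ms=3/4b
4) 2266.187ms=21/4b +323.741ms=3/4b
5) 2589.928ms=6b +323.741ms=3/4b
6) 2913.669ms=27/4b +323.741ms=3/4b
7) 3237.41ms=15/2b +647.482ms=3/2b
8) 3884.892ms=9b +647.482ms=3/2b
9) 4532.374ms=21/2b +647.482ms=3/2b
Σ=12b of 12 (139bpm 3/4) — PASS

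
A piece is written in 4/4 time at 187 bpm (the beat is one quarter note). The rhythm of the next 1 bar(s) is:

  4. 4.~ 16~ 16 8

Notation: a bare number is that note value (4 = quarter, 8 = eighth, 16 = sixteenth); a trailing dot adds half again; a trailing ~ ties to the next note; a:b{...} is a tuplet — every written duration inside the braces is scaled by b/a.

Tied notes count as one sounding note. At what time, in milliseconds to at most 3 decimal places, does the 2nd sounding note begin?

1. 0.0ms @ 0 + 481.283ms (3/2)
2. 481.283ms @ 3/2 + 641.711ms (2)
3. 1122.995ms @ 7/2 + 160.428ms (1/2)

note 2 onset = 3/2b = 481.283ms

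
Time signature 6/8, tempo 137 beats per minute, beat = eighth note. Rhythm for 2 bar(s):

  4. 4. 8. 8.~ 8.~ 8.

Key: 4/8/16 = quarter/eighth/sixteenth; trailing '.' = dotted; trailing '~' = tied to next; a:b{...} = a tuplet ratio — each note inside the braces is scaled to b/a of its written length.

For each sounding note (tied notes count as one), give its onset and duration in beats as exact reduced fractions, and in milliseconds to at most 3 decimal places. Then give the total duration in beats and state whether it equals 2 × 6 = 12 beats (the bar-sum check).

1) 0.0ms=0b +1313.869ms=3b
2) 1313.869ms=3b +1313.869ms=3b
3) 2627.737ms=6b +656.934ms=3/2b
4) 3284.672ms=15/2b +1970.803ms=9/2b
Σ=12b of 12 (137bpm 6/8) — PASS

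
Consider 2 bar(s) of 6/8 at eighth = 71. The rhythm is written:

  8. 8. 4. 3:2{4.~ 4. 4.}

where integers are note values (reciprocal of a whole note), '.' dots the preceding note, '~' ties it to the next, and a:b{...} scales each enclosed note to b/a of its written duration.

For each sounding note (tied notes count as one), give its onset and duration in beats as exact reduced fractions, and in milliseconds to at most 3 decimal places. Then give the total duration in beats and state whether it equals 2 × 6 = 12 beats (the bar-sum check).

1) 0.0ms=0b +1267.606ms=3/2b
2) 1267.606ms=3/2b +1267.606ms=3/2b
3) 2535.211ms=3b +2535.211ms=3b
4) 5070.423ms=6b +3380.282ms=4b
5) 8450.704ms=10b +1690.141ms=2b
Σ=12b of 12 (71bpm 6/8) — PASS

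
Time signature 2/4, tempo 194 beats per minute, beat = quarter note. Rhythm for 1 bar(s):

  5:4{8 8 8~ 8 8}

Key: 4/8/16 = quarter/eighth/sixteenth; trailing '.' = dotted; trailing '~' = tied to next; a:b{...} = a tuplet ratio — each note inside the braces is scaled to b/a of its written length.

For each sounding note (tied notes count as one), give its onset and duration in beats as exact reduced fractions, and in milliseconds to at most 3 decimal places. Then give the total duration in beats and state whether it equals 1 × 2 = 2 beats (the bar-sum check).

1) 0.0ms=0b +123.711ms=2/5b
2) 123.711ms=2/5b +123.711ms=2/5b
3) 247.423ms=4/5b +247.423ms=4/5b
4) 494.845ms=8/5b +123.711ms=2/5b
Σ=2b of 2 (194bpm 2/4) — PASS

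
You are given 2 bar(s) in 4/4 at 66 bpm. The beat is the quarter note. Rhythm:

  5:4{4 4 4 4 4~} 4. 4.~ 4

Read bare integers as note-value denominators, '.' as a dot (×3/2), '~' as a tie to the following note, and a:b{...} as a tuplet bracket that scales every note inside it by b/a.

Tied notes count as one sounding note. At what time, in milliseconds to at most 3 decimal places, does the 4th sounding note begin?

note 4 onset = 12/5b = 2181.818ms

1. 0.0ms @ 0 + 727.273ms (4/5)
2. 727.273ms @ 4/5 + 727.273ms (4/5)
3. 1454.545ms @ 8/5 + 727.273ms (4/5)
4. 2181.818ms @ 12/5 + 727.273ms (4/5)
5. 2909.091ms @ 16/5 + 2090.909ms (23/10)
6. 5000.0ms @ 11/2 + 2272.727ms (5/2)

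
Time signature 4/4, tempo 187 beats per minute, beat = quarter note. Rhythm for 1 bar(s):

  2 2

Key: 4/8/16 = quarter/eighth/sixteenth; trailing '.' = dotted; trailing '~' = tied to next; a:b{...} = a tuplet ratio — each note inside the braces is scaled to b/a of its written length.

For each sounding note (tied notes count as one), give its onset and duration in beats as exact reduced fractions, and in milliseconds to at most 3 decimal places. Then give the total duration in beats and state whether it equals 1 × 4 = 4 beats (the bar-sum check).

1) 0.0ms=0b +641.711ms=2b
2) 641.711ms=2b +641.711ms=2b
Σ=4b of 4 (187bpm 4/4) — PASS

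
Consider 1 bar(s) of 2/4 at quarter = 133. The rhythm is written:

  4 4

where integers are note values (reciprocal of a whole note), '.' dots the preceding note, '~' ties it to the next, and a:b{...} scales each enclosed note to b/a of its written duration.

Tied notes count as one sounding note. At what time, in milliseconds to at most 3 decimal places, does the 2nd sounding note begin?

note 2 onset = 1b = 451.128ms

1. 0.0ms @ 0 + 451.128ms (1)
2. 451.128ms @ 1 + 451.128ms (1)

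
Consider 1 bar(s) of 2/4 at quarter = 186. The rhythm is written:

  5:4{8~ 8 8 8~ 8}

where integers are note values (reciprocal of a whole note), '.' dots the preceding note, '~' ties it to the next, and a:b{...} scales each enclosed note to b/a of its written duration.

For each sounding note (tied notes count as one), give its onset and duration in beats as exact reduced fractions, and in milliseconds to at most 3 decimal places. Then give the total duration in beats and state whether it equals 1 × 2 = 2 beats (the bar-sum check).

1) 0.0ms=0b +258.065ms=4/5b
2) 258.065ms=4/5b +129.032ms=2/5b
3) 387.097ms=6/5b +258.065ms=4/5b
Σ=2b of 2 (186bpm 2/4) — PASS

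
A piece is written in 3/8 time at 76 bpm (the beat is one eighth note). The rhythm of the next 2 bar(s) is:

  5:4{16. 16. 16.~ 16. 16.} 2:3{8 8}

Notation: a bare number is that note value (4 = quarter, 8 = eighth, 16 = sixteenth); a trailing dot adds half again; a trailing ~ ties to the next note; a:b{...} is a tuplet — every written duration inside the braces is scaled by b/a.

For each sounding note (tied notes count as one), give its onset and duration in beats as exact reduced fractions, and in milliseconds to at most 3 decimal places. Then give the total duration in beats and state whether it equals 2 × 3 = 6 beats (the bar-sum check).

1) 0.0ms=0b +473.684ms=3/5b
2) 473.684ms=3/5b +473.684ms=3/5b
3) 947.368ms=6/5b +947.368ms=6/5b
4) 1894.737ms=12/5b +473.684ms=3/5b
5) 2368.421ms=3b +1184.211ms=3/2b
6) 3552.632ms=9/2b +1184.211ms=3/2b
Σ=6b of 6 (76bpm 3/8) — PASS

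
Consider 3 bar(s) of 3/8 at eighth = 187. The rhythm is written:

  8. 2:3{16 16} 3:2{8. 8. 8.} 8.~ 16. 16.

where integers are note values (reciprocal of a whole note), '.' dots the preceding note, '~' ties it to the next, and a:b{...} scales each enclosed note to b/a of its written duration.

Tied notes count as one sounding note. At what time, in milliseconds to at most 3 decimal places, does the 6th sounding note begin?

note 6 onset = 5b = 1604.278ms

1. 0.0ms @ 0 + 481.283ms (3/2)
2. 481.283ms @ 3/2 + 240.642ms (3/4)
3. 721.925ms @ 9/4 + 240.642ms (3/4)
4. 962.567ms @ 3 + 320.856ms (1)
5. 1283.422ms @ 4 + 320.856ms (1)
6. 1604.278ms @ 5 + 320.856ms (1)
7. 1925.134ms @ 6 + 721.925ms (9/4)
8. 2647.059ms @ 33/4 + 240.642ms (3/4)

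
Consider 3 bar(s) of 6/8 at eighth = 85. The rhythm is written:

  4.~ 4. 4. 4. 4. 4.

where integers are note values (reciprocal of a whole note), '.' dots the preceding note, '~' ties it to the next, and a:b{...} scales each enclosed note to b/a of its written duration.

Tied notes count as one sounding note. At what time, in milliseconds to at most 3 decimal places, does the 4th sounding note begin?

note 4 onset = 12b = 8470.588ms

1. 0.0ms @ 0 + 4235.294ms (6)
2. 4235.294ms @ 6 + 2117.647ms (3)
3. 6352.941ms @ 9 + 2117.647ms (3)
4. 8470.588ms @ 12 + 2117.647ms (3)
5. 10588.235ms @ 15 + 2117.647ms (3)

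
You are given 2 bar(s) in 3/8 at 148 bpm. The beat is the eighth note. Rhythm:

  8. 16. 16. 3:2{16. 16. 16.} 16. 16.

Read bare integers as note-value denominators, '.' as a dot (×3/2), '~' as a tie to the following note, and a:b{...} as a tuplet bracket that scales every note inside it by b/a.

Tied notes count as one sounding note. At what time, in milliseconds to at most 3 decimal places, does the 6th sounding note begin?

note 6 onset = 4b = 1621.622ms

1. 0.0ms @ 0 + 608.108ms (3/2)
2. 608.108ms @ 3/2 + 304.054ms (3/4)
3. 912.162ms @ 9/4 + 304.054ms (3/4)
4. 1216.216ms @ 3 + 202.703ms (1/2)
5. 1418.919ms @ 7/2 + 202.703ms (1/2)
6. 1621.622ms @ 4 + 202.703ms (1/2)
7. 1824.324ms @ 9/2 + 304.054ms (3/4)
8. 2128.378ms @ 21/4 + 304.054ms (3/4)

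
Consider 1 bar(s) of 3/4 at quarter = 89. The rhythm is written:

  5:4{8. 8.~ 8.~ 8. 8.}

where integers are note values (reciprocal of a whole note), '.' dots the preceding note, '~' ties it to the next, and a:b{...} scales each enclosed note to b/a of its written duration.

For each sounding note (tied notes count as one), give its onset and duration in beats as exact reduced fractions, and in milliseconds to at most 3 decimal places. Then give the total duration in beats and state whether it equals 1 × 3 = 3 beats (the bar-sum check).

1) 0.0ms=0b +404.494ms=3/5b
2) 404.494ms=3/5b +1213.483ms=9/5b
3) 1617.978ms=12/5b +404.494ms=3/5b
Σ=3b of 3 (89bpm 3/4) — PASS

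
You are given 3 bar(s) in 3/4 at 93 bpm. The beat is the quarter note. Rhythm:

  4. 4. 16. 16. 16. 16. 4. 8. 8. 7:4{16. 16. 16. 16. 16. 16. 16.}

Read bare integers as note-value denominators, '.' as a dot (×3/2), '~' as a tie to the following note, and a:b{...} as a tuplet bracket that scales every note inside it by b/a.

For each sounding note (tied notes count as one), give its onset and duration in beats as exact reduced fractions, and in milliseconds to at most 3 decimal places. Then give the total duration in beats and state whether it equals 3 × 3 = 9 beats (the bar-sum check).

1) 0.0ms=0b +967.742ms=3/2b
2) 967.742ms=3/2b +967.742ms=3/2b
3) 1935.484ms=3b +241.935ms=3/8b
4) 2177.419ms=27/8b +241.935ms=3/8b
5) 2419.355ms=15/4b +241.935ms=3/8b
6) 2661.29ms=33/8b +241.935ms=3/8b
7) 2903.226ms=9/2b +967.742ms=3/2b
8) 3870.968ms=6b +483.871ms=3/4b
9) 4354.839ms=27/4b +483.871ms=3/4b
10) 4838.71ms=15/2b +138.249ms=3/14b
11) 4976.959ms=54/7b +138.249ms=3/14b
12) 5115.207ms=111/14b +138.249ms=3/14b
13) 5253.456ms=57/7b +138.249ms=3/14b
14) 5391.705ms=117/14b +138.249ms=3/14b
15) 5529.954ms=60/7b +138.249ms=3/14b
16) 5668.203ms=123/14b +138.249ms=3/14b
Σ=9b of 9 (93bpm 3/4) — PASS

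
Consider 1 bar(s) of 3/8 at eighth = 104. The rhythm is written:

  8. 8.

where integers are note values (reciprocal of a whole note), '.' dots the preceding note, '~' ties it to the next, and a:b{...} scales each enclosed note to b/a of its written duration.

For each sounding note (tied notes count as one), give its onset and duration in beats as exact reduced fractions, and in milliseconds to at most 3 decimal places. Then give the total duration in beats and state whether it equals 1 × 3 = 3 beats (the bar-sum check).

1) 0.0ms=0b +865.385ms=3/2b
2) 865.385ms=3/2b +865.385ms=3/2b
Σ=3b of 3 (104bpm 3/8) — PASS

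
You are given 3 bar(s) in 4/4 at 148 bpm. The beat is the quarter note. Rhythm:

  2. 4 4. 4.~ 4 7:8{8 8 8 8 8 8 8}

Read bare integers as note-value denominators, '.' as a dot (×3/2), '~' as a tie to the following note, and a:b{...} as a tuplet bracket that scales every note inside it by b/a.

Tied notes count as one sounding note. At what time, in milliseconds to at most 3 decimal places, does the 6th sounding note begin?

note 6 onset = 60/7b = 3474.903ms

1. 0.0ms @ 0 + 1216.216ms (3)
2. 1216.216ms @ 3 + 405.405ms (1)
3. 1621.622ms @ 4 + 608.108ms (3/2)
4. 2229.73ms @ 11/2 + 1013.514ms (5/2)
5. 3243.243ms @ 8 + 231.66ms (4/7)
6. 3474.903ms @ 60/7 + 231.66ms (4/7)
7. 3706.564ms @ 64/7 + 231.66ms (4/7)
8. 3938.224ms @ 68/7 + 231.66ms (4/7)
9. 4169.884ms @ 72/7 + 231.66ms (4/7)
10. 4401.544ms @ 76/7 + 231.66ms (4/7)
11. 4633.205ms @ 80/7 + 231.66ms (4/7)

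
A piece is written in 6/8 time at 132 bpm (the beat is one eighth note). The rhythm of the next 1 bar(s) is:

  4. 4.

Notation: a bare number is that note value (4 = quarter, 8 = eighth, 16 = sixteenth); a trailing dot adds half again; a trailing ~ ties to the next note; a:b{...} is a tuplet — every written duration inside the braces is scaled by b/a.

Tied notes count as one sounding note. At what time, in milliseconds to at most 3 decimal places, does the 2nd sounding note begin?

note 2 onset = 3b = 1363.636ms

1. 0.0ms @ 0 + 1363.636ms (3)
2. 1363.636ms @ 3 + 1363.636ms (3)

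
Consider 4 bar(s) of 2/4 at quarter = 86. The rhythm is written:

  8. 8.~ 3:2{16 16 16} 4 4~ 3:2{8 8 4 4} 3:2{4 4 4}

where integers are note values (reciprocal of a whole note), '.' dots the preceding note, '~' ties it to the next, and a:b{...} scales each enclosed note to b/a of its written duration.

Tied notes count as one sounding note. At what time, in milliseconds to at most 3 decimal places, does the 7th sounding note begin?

note 7 onset = 13/3b = 3023.256ms

1. 0.0ms @ 0 + 523.256ms (3/4)
2. 523.256ms @ 3/4 + 639.535ms (11/12)
3. 1162.791ms @ 5/3 + 116.279ms (1/6)
4. 1279.07ms @ 11/6 + 116.279ms (1/6)
5. 1395.349ms @ 2 + 697.674ms (1)
6. 2093.023ms @ 3 + 930.233ms (4/3)
7. 3023.256ms @ 13/3 + 232.558ms (1/3)
8. 3255.814ms @ 14/3 + 465.116ms (2/3)
9. 3720.93ms @ 16/3 + 465.116ms (2/3)
10. 4186.047ms @ 6 + 465.116ms (2/3)
11. 4651.163ms @ 20/3 + 465.116ms (2/3)
12. 5116.279ms @ 22/3 + 465.116ms (2/3)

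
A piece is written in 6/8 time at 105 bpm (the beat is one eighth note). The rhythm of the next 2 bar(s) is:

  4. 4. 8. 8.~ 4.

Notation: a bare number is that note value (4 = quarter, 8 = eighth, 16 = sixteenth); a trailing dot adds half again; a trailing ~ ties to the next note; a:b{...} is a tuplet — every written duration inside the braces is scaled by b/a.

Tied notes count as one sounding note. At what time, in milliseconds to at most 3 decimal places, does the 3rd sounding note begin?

1. 0.0ms @ 0 + 1714.286ms (3)
2. 1714.286ms @ 3 + 1714.286ms (3)
3. 3428.571ms @ 6 + 857.143ms (3/2)
4. 4285.714ms @ 15/2 + 2571.429ms (9/2)

note 3 onset = 6b = 3428.571ms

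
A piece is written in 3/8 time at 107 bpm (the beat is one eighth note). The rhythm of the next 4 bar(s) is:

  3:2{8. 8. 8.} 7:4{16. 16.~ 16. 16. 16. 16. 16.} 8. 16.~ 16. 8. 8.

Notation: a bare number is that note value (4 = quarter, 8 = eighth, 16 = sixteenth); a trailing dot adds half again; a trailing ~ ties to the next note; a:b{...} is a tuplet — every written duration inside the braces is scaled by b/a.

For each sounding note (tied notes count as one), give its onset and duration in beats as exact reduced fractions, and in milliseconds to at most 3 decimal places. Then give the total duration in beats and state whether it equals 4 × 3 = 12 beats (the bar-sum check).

1) 0.0ms=0b +560.748ms=1b
2) 560.748ms=1b +560.748ms=1b
3) 1121.495ms=2b +560.748ms=1b
4) 1682.243ms=3b +240.32ms=3/7b
5) 1922.563ms=24/7b +480.641ms=6/7b
6) 2403.204ms=30/7b +240.32ms=3/7b
7) 2643.525ms=33/7b +240.32ms=3/7b
8) 2883.845ms=36/7b +240.32ms=3/7b
9) 3124.166ms=39/7b +240.32ms=3/7b
10) 3364.486ms=6b +841.121ms=3/2b
11) 4205.607ms=15/2b +841.121ms=3/2b
12) 5046.729ms=9b +841.121ms=3/2b
13) 5887.85ms=21/2b +841.121ms=3/2b
Σ=12b of 12 (107bpm 3/8) — PASS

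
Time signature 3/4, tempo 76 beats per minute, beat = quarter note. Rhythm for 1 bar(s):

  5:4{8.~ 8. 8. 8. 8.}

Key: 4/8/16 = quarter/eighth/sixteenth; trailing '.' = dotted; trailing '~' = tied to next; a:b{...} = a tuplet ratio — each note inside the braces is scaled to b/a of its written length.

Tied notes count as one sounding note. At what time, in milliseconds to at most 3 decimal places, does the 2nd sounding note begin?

note 2 onset = 6/5b = 947.368ms

1. 0.0ms @ 0 + 947.368ms (6/5)
2. 947.368ms @ 6/5 + 473.684ms (3/5)
3. 1421.053ms @ 9/5 + 473.684ms (3/5)
4. 1894.737ms @ 12/5 + 473.684ms (3/5)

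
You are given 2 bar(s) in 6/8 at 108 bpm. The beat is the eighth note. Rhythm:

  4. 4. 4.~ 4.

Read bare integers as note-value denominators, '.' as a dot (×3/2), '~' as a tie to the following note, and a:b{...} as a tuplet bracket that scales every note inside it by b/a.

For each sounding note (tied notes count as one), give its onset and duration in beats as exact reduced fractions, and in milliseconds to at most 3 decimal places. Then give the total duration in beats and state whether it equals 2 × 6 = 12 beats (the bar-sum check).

1) 0.0ms=0b +1666.667ms=3b
2) 1666.667ms=3b +1666.667ms=3b
3) 3333.333ms=6b +3333.333ms=6b
Σ=12b of 12 (108bpm 6/8) — PASS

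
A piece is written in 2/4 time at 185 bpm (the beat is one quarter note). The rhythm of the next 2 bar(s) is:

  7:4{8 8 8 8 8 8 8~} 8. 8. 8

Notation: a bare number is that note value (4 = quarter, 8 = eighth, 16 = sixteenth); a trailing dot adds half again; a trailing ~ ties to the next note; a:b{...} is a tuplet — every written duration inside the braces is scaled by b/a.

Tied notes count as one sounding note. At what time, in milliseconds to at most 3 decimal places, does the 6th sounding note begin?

1. 0.0ms @ 0 + 92.664ms (2/7)
2. 92.664ms @ 2/7 + 92.664ms (2/7)
3. 185.328ms @ 4/7 + 92.664ms (2/7)
4. 277.992ms @ 6/7 + 92.664ms (2/7)
5. 370.656ms @ 8/7 + 92.664ms (2/7)
6. 463.32ms @ 10/7 + 92.664ms (2/7)
7. 555.985ms @ 12/7 + 335.907ms (29/28)
8. 891.892ms @ 11/4 + 243.243ms (3/4)
9. 1135.135ms @ 7/2 + 162.162ms (1/2)

note 6 onset = 10/7b = 463.32ms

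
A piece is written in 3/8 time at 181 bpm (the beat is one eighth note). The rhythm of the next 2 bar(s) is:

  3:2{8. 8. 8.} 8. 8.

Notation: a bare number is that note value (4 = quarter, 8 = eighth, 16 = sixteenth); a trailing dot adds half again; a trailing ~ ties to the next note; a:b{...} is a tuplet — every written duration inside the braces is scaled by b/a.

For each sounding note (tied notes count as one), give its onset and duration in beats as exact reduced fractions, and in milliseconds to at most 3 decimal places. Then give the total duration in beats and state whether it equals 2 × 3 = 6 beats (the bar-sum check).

1) 0.0ms=0b +331.492ms=1b
2) 331.492ms=1b +331.492ms=1b
3) 662.983ms=2b +331.492ms=1b
4) 994.475ms=3b +497.238ms=3/2b
5) 1491.713ms=9/2b +497.238ms=3/2b
Σ=6b of 6 (181bpm 3/8) — PASS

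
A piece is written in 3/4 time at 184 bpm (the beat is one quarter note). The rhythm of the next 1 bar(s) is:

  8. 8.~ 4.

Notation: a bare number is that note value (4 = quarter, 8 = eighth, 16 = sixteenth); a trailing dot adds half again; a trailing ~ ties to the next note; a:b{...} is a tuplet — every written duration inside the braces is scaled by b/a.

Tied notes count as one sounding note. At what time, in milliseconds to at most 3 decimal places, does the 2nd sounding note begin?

1. 0.0ms @ 0 + 244.565ms (3/4)
2. 244.565ms @ 3/4 + 733.696ms (9/4)

note 2 onset = 3/4b = 244.565ms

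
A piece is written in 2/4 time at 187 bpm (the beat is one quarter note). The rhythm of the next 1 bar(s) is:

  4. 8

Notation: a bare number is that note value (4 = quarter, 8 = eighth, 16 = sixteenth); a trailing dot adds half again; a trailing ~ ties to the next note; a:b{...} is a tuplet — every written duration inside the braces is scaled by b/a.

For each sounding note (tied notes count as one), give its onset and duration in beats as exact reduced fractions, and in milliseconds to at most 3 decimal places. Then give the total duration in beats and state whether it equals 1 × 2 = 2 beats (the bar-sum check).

1) 0.0ms=0b +481.283ms=3/2b
2) 481.283ms=3/2b +160.428ms=1/2b
Σ=2b of 2 (187bpm 2/4) — PASS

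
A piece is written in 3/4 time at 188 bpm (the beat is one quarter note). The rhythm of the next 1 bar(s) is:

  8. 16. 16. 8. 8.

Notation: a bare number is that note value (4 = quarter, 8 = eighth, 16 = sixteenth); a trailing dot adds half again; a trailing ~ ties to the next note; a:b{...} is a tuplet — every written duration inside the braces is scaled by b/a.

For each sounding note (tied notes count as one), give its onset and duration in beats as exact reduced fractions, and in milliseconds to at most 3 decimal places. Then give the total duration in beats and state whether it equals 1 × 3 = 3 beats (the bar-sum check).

1) 0.0ms=0b +239.362ms=3/4b
2) 239.362ms=3/4b +119.681ms=3/8b
3) 359.043ms=9/8b +119.681ms=3/8b
4) 478.723ms=3/2b +239.362ms=3/4b
5) 718.085ms=9/4b +239.362ms=3/4b
Σ=3b of 3 (188bpm 3/4) — PASS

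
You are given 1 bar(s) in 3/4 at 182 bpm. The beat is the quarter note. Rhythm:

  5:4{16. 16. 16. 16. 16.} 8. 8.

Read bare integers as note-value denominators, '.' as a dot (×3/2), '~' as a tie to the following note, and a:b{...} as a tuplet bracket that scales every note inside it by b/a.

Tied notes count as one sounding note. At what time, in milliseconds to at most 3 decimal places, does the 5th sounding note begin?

1. 0.0ms @ 0 + 98.901ms (3/10)
2. 98.901ms @ 3/10 + 98.901ms (3/10)
3. 197.802ms @ 3/5 + 98.901ms (3/10)
4. 296.703ms @ 9/10 + 98.901ms (3/10)
5. 395.604ms @ 6/5 + 98.901ms (3/10)
6. 494.505ms @ 3/2 + 247.253ms (3/4)
7. 741.758ms @ 9/4 + 247.253ms (3/4)

note 5 onset = 6/5b = 395.604ms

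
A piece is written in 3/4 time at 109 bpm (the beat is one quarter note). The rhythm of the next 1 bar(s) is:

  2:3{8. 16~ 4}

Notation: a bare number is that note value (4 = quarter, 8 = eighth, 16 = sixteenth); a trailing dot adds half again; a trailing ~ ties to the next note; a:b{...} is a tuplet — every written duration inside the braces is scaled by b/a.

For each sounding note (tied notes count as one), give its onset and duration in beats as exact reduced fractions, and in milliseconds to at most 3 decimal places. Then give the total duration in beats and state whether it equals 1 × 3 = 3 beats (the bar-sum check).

1) 0.0ms=0b +619.266ms=9/8b
2) 619.266ms=9/8b +1032.11ms=15/8b
Σ=3b of 3 (109bpm 3/4) — PASS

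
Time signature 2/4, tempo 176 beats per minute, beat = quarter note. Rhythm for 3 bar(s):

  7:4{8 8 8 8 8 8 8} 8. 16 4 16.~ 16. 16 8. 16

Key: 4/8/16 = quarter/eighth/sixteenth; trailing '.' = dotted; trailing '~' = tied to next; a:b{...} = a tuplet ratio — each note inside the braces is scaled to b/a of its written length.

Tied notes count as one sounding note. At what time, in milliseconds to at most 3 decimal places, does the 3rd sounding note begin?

1. 0.0ms @ 0 + 97.403ms (2/7)
2. 97.403ms @ 2/7 + 97.403ms (2/7)
3. 194.805ms @ 4/7 + 97.403ms (2/7)
4. 292.208ms @ 6/7 + 97.403ms (2/7)
5. 389.61ms @ 8/7 + 97.403ms (2/7)
6. 487.013ms @ 10/7 + 97.403ms (2/7)
7. 584.416ms @ 12/7 + 97.403ms (2/7)
8. 681.818ms @ 2 + 255.682ms (3/4)
9. 937.5ms @ 11/4 + 85.227ms (1/4)
10. 1022.727ms @ 3 + 340.909ms (1)
11. 1363.636ms @ 4 + 255.682ms (3/4)
12. 1619.318ms @ 19/4 + 85.227ms (1/4)
13. 1704.545ms @ 5 + 255.682ms (3/4)
14. 1960.227ms @ 23/4 + 85.227ms (1/4)

note 3 onset = 4/7b = 194.805ms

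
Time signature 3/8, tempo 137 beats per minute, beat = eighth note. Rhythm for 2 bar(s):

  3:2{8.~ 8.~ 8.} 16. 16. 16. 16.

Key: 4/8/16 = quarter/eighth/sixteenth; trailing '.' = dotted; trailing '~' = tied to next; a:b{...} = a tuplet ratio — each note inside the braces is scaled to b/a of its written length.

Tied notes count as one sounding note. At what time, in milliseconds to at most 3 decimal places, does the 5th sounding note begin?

1. 0.0ms @ 0 + 1313.869ms (3)
2. 1313.869ms @ 3 + 328.467ms (3/4)
3. 1642.336ms @ 15/4 + 328.467ms (3/4)
4. 1970.803ms @ 9/2 + 328.467ms (3/4)
5. 2299.27ms @ 21/4 + 328.467ms (3/4)

note 5 onset = 21/4b = 2299.27ms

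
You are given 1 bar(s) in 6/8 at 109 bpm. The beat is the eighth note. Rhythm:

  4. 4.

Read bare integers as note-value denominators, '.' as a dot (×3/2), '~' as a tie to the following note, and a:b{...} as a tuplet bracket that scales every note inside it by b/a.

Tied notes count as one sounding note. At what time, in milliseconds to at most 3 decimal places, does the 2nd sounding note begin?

1. 0.0ms @ 0 + 1651.376ms (3)
2. 1651.376ms @ 3 + 1651.376ms (3)

note 2 onset = 3b = 1651.376ms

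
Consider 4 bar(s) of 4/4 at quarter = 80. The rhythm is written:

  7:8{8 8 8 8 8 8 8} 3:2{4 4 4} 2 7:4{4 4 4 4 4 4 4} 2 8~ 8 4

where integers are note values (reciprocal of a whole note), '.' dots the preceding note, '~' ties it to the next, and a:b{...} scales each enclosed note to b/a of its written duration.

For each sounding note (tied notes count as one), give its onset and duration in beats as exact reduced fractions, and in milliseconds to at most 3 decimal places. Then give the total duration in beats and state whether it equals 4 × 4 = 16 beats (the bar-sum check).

1) 0.0ms=0b +428.571ms=4/7b
2) 428.571ms=4/7b +428.571ms=4/7b
3) 857.143ms=8/7b +428.571ms=4/7b
4) 1285.714ms=12/7b +428.571ms=4/7b
5) 1714.286ms=16/7b +428.571ms=4/7b
6) 2142.857ms=20/7b +428.571ms=4/7b
7) 2571.429ms=24/7b +428.571ms=4/7b
8) 3000.0ms=4b +500.0ms=2/3b
9) 3500.0ms=14/3b +500.0ms=2/3b
10) 4000.0ms=16/3b +500.0ms=2/3b
11) 4500.0ms=6b +1500.0ms=2b
12) 6000.0ms=8b +428.571ms=4/7b
13) 6428.571ms=60/7b +428.571ms=4/7b
14) 6857.143ms=64/7b +428.571ms=4/7b
15) 7285.714ms=68/7b +428.571ms=4/7b
16) 7714.286ms=72/7b +428.571ms=4/7b
17) 8142.857ms=76/7b +428.571ms=4/7b
18) 8571.429ms=80/7b +428.571ms=4/7b
19) 9000.0ms=12b +1500.0ms=2b
20) 10500.0ms=14b +750.0ms=1b
21) 11250.0ms=15b +750.0ms=1b
Σ=16b of 16 (80bpm 4/4) — PASS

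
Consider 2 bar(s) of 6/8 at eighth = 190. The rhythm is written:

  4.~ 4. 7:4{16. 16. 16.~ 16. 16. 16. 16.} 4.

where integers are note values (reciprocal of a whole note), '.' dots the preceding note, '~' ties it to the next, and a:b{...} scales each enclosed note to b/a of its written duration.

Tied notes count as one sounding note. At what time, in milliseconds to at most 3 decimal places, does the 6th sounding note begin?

1. 0.0ms @ 0 + 1894.737ms (6)
2. 1894.737ms @ 6 + 135.338ms (3/7)
3. 2030.075ms @ 45/7 + 135.338ms (3/7)
4. 2165.414ms @ 48/7 + 270.677ms (6/7)
5. 2436.09ms @ 54/7 + 135.338ms (3/7)
6. 2571.429ms @ 57/7 + 135.338ms (3/7)
7. 2706.767ms @ 60/7 + 135.338ms (3/7)
8. 2842.105ms @ 9 + 947.368ms (3)

note 6 onset = 57/7b = 2571.429ms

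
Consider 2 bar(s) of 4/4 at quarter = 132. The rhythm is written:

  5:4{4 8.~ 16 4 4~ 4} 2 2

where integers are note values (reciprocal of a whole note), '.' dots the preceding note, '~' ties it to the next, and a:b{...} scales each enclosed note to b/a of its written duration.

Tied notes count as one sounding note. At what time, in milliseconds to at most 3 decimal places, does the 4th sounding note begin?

1. 0.0ms @ 0 + 363.636ms (4/5)
2. 363.636ms @ 4/5 + 363.636ms (4/5)
3. 727.273ms @ 8/5 + 363.636ms (4/5)
4. 1090.909ms @ 12/5 + 727.273ms (8/5)
5. 1818.182ms @ 4 + 909.091ms (2)
6. 2727.273ms @ 6 + 909.091ms (2)

note 4 onset = 12/5b = 1090.909ms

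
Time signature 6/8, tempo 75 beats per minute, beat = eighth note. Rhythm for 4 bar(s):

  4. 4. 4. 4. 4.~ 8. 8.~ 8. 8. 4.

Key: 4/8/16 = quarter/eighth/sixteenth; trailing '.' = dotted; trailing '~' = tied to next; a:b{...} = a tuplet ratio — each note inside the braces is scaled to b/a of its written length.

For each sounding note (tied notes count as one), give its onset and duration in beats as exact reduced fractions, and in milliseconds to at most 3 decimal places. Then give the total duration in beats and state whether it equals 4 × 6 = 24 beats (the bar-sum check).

1) 0.0ms=0b +2400.0ms=3b
2) 2400.0ms=3b +2400.0ms=3b
3) 4800.0ms=6b +2400.0ms=3b
4) 7200.0ms=9b +2400.0ms=3b
5) 9600.0ms=12b +3600.0ms=9/2b
6) 13200.0ms=33/2b +2400.0ms=3b
7) 15600.0ms=39/2b +1200.0ms=3/2b
8) 16800.0ms=21b +2400.0ms=3b
Σ=24b of 24 (75bpm 6/8) — PASS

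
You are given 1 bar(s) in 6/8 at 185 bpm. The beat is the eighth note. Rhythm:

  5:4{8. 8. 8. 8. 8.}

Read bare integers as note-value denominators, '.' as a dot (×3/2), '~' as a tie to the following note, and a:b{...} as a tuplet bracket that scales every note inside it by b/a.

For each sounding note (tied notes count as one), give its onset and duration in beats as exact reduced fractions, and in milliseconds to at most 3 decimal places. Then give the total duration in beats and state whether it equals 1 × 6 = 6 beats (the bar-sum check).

1) 0.0ms=0b +389.189ms=6/5b
2) 389.189ms=6/5b +389.189ms=6/5b
3) 778.378ms=12/5b +389.189ms=6/5b
4) 1167.568ms=18/5b +389.189ms=6/5b
5) 1556.757ms=24/5b +389.189ms=6/5b
Σ=6b of 6 (185bpm 6/8) — PASS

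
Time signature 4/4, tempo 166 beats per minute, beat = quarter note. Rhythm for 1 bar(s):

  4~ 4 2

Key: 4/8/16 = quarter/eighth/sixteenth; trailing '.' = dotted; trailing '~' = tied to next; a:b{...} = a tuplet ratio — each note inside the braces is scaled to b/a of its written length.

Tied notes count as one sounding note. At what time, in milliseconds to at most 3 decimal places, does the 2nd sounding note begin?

1. 0.0ms @ 0 + 722.892ms (2)
2. 722.892ms @ 2 + 722.892ms (2)

note 2 onset = 2b = 722.892ms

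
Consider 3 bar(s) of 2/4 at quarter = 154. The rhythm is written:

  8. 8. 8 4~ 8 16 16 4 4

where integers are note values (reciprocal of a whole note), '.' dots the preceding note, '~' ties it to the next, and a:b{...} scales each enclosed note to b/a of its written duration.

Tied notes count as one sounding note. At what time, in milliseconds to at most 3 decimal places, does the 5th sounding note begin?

note 5 onset = 7/2b = 1363.636ms

1. 0.0ms @ 0 + 292.208ms (3/4)
2. 292.208ms @ 3/4 + 292.208ms (3/4)
3. 584.416ms @ 3/2 + 194.805ms (1/2)
4. 779.221ms @ 2 + 584.416ms (3/2)
5. 1363.636ms @ 7/2 + 97.403ms (1/4)
6. 1461.039ms @ 15/4 + 97.403ms (1/4)
7. 1558.442ms @ 4 + 389.61ms (1)
8. 1948.052ms @ 5 + 389.61ms (1)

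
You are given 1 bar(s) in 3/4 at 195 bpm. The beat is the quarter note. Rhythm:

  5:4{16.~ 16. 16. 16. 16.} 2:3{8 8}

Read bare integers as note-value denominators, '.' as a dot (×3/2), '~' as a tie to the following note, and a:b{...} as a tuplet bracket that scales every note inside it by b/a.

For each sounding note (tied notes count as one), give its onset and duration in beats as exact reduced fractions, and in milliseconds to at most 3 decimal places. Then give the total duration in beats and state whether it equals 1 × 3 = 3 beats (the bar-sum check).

1) 0.0ms=0b +184.615ms=3/5b
2) 184.615ms=3/5b +92.308ms=3/10b
3) 276.923ms=9/10b +92.308ms=3/10b
4) 369.231ms=6/5b +92.308ms=3/10b
5) 461.538ms=3/2b +230.769ms=3/4b
6) 692.308ms=9/4b +230.769ms=3/4b
Σ=3b of 3 (195bpm 3/4) — PASS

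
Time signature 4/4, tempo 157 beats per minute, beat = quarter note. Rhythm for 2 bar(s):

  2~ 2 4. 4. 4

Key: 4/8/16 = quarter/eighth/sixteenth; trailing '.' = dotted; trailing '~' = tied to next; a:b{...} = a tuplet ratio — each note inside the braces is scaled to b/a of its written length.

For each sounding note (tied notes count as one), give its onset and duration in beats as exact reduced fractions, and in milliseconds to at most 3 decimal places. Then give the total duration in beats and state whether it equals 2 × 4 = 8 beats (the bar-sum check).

1) 0.0ms=0b +1528.662ms=4b
2) 1528.662ms=4b +573.248ms=3/2b
3) 2101.911ms=11/2b +573.248ms=3/2b
4) 2675.159ms=7b +382.166ms=1b
Σ=8b of 8 (157bpm 4/4) — PASS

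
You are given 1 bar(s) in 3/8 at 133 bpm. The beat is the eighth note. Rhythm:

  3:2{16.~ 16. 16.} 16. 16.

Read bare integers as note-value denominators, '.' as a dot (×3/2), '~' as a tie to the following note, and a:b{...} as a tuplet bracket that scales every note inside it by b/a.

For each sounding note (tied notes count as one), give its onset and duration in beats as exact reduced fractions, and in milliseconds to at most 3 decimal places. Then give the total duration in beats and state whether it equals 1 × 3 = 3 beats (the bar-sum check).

1) 0.0ms=0b +451.128ms=1b
2) 451.128ms=1b +225.564ms=1/2b
3) 676.692ms=3/2b +338.346ms=3/4b
4) 1015.038ms=9/4b +338.346ms=3/4b
Σ=3b of 3 (133bpm 3/8) — PASS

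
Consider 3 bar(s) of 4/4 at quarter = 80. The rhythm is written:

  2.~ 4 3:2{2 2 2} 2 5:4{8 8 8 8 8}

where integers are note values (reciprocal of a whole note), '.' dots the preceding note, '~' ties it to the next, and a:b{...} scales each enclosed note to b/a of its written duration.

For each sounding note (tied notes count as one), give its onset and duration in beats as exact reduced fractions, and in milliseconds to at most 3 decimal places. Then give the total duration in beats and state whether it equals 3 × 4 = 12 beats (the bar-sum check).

1) 0.0ms=0b +3000.0ms=4b
2) 3000.0ms=4b +1000.0ms=4/3b
3) 4000.0ms=16/3b +1000.0ms=4/3b
4) 5000.0ms=20/3b +1000.0ms=4/3b
5) 6000.0ms=8b +1500.0ms=2b
6) 7500.0ms=10b +300.0ms=2/5b
7) 7800.0ms=52/5b +300.0ms=2/5b
8) 8100.0ms=54/5b +300.0ms=2/5b
9) 8400.0ms=56/5b +300.0ms=2/5b
10) 8700.0ms=58/5b +300.0ms=2/5b
Σ=12b of 12 (80bpm 4/4) — PASS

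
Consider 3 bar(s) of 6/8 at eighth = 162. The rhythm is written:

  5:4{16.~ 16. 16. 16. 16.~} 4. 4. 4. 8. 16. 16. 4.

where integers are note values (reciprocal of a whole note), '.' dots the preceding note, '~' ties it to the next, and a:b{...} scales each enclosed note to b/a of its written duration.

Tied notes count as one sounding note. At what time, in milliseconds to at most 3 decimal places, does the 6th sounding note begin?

1. 0.0ms @ 0 + 444.444ms (6/5)
2. 444.444ms @ 6/5 + 222.222ms (3/5)
3. 666.667ms @ 9/5 + 222.222ms (3/5)
4. 888.889ms @ 12/5 + 1333.333ms (18/5)
5. 2222.222ms @ 6 + 1111.111ms (3)
6. 3333.333ms @ 9 + 1111.111ms (3)
7. 4444.444ms @ 12 + 555.556ms (3/2)
8. 5000.0ms @ 27/2 + 277.778ms (3/4)
9. 5277.778ms @ 57/4 + 277.778ms (3/4)
10. 5555.556ms @ 15 + 1111.111ms (3)

note 6 onset = 9b = 3333.333ms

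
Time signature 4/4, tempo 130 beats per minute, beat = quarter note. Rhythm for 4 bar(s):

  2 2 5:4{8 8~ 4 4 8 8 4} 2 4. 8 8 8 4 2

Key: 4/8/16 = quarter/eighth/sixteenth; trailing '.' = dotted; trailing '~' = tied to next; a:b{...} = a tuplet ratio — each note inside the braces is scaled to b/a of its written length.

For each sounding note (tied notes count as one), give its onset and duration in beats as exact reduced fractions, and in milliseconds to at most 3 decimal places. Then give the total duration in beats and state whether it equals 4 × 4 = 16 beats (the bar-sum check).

1) 0.0ms=0b +923.077ms=2b
2) 923.077ms=2b +923.077ms=2b
3) 1846.154ms=4b +184.615ms=2/5b
4) 2030.769ms=22/5b +553.846ms=6/5b
5) 2584.615ms=28/5b +369.231ms=4/5b
6) 2953.846ms=32/5b +184.615ms=2/5b
7) 3138.462ms=34/5b +184.615ms=2/5b
8) 3323.077ms=36/5b +369.231ms=4/5b
9) 3692.308ms=8b +923.077ms=2b
10) 4615.385ms=10b +692.308ms=3/2b
11) 5307.692ms=23/2b +230.769ms=1/2b
12) 5538.462ms=12b +230.769ms=1/2b
13) 5769.231ms=25/2b +230.769ms=1/2b
14) 6000.0ms=13b +461.538ms=1b
15) 6461.538ms=14b +923.077ms=2b
Σ=16b of 16 (130bpm 4/4) — PASS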